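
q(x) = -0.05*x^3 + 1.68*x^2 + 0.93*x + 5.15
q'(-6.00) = -24.63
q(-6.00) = 70.85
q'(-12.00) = -60.99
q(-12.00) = 322.31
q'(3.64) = 11.17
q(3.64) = 28.38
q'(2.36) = 8.02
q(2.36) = 16.04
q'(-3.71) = -13.60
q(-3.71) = 27.38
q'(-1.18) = -3.24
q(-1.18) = 6.47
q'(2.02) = 7.11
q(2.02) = 13.47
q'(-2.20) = -7.19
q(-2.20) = 11.77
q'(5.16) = 14.27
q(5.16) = 47.81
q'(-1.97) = -6.27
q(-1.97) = 10.22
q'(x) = -0.15*x^2 + 3.36*x + 0.93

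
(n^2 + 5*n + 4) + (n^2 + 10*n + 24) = 2*n^2 + 15*n + 28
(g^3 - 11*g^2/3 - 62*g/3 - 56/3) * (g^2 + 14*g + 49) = g^5 + 31*g^4/3 - 23*g^3 - 1463*g^2/3 - 1274*g - 2744/3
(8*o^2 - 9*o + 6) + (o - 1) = 8*o^2 - 8*o + 5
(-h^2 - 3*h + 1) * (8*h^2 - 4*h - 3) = -8*h^4 - 20*h^3 + 23*h^2 + 5*h - 3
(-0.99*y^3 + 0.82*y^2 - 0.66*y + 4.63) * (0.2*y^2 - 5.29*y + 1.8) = -0.198*y^5 + 5.4011*y^4 - 6.2518*y^3 + 5.8934*y^2 - 25.6807*y + 8.334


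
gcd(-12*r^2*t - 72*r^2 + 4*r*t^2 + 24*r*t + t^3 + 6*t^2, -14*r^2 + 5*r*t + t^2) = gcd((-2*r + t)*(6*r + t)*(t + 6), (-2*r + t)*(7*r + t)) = 2*r - t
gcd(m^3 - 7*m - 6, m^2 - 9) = m - 3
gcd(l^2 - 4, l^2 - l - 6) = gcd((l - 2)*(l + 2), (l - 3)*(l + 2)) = l + 2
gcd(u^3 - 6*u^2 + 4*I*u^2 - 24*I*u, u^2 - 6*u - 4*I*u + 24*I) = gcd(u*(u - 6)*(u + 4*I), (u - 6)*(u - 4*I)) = u - 6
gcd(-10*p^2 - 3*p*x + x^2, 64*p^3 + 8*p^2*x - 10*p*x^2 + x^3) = 2*p + x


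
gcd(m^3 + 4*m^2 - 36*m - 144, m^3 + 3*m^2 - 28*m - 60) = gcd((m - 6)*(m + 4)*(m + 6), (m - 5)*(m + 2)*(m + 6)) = m + 6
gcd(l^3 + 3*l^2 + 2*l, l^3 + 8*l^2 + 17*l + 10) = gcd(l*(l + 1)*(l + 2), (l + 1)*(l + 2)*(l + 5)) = l^2 + 3*l + 2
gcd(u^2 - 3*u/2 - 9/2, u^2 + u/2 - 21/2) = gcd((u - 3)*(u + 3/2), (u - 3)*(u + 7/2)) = u - 3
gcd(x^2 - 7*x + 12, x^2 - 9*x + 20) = x - 4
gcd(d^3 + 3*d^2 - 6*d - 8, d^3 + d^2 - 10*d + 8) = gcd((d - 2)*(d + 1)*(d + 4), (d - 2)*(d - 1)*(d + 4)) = d^2 + 2*d - 8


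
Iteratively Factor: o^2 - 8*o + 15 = (o - 5)*(o - 3)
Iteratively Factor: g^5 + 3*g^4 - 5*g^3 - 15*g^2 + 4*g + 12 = (g - 1)*(g^4 + 4*g^3 - g^2 - 16*g - 12) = (g - 1)*(g + 2)*(g^3 + 2*g^2 - 5*g - 6) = (g - 1)*(g + 1)*(g + 2)*(g^2 + g - 6) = (g - 2)*(g - 1)*(g + 1)*(g + 2)*(g + 3)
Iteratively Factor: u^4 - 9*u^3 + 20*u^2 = (u - 5)*(u^3 - 4*u^2) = u*(u - 5)*(u^2 - 4*u) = u^2*(u - 5)*(u - 4)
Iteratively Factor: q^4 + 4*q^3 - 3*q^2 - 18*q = (q - 2)*(q^3 + 6*q^2 + 9*q) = q*(q - 2)*(q^2 + 6*q + 9) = q*(q - 2)*(q + 3)*(q + 3)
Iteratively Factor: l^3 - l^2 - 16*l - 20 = (l + 2)*(l^2 - 3*l - 10) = (l + 2)^2*(l - 5)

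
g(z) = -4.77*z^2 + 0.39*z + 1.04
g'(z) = 0.39 - 9.54*z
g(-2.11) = -21.02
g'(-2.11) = 20.52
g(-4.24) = -86.37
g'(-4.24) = 40.84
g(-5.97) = -171.30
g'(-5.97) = 57.34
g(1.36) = -7.25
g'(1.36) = -12.58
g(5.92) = -163.82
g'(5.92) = -56.09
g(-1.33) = -7.92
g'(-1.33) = 13.08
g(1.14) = -4.71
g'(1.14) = -10.49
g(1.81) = -13.88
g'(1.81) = -16.88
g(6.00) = -168.34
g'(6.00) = -56.85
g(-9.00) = -388.84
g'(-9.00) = 86.25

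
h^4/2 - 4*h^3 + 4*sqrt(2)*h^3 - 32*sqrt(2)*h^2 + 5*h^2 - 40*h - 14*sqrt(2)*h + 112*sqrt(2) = (h/2 + sqrt(2))*(h - 8)*(h - sqrt(2))*(h + 7*sqrt(2))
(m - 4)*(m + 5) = m^2 + m - 20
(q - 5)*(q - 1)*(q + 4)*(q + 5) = q^4 + 3*q^3 - 29*q^2 - 75*q + 100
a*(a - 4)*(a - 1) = a^3 - 5*a^2 + 4*a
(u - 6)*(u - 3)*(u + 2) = u^3 - 7*u^2 + 36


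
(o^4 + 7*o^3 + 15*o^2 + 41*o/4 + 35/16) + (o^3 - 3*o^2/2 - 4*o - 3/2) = o^4 + 8*o^3 + 27*o^2/2 + 25*o/4 + 11/16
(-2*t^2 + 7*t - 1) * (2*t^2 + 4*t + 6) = -4*t^4 + 6*t^3 + 14*t^2 + 38*t - 6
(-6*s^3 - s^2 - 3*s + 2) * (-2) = 12*s^3 + 2*s^2 + 6*s - 4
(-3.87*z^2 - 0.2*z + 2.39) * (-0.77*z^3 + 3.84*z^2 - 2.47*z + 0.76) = 2.9799*z^5 - 14.7068*z^4 + 6.9506*z^3 + 6.7304*z^2 - 6.0553*z + 1.8164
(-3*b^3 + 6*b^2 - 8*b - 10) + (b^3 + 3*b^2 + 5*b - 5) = -2*b^3 + 9*b^2 - 3*b - 15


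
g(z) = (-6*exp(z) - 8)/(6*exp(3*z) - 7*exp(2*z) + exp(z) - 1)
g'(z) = (-6*exp(z) - 8)*(-18*exp(3*z) + 14*exp(2*z) - exp(z))/(6*exp(3*z) - 7*exp(2*z) + exp(z) - 1)^2 - 6*exp(z)/(6*exp(3*z) - 7*exp(2*z) + exp(z) - 1)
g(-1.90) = 9.02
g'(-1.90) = -0.04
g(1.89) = -0.03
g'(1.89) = 0.08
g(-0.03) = 12.14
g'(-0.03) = 50.31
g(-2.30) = 8.92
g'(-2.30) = 0.42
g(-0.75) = 7.44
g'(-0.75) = -1.90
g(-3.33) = 8.44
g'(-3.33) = 0.38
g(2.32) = -0.01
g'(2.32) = 0.03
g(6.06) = -0.00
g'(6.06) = 0.00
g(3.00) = 0.00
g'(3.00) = 0.01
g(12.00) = 0.00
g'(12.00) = 0.00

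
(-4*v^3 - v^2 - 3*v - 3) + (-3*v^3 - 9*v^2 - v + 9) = -7*v^3 - 10*v^2 - 4*v + 6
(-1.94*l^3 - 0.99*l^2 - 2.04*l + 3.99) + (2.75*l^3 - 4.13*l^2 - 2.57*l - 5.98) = 0.81*l^3 - 5.12*l^2 - 4.61*l - 1.99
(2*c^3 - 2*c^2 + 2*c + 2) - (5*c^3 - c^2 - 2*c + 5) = -3*c^3 - c^2 + 4*c - 3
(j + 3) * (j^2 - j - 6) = j^3 + 2*j^2 - 9*j - 18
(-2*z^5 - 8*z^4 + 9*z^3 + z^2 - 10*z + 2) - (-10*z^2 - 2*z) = -2*z^5 - 8*z^4 + 9*z^3 + 11*z^2 - 8*z + 2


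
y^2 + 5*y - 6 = (y - 1)*(y + 6)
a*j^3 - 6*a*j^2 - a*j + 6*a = (j - 6)*(j - 1)*(a*j + a)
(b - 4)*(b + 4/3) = b^2 - 8*b/3 - 16/3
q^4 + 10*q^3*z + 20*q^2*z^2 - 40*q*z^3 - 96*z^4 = (q - 2*z)*(q + 2*z)*(q + 4*z)*(q + 6*z)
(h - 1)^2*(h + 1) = h^3 - h^2 - h + 1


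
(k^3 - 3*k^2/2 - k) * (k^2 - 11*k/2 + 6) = k^5 - 7*k^4 + 53*k^3/4 - 7*k^2/2 - 6*k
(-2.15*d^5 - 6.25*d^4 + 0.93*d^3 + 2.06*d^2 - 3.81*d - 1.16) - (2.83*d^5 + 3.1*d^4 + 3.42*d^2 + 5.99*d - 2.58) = -4.98*d^5 - 9.35*d^4 + 0.93*d^3 - 1.36*d^2 - 9.8*d + 1.42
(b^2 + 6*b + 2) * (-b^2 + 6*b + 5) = -b^4 + 39*b^2 + 42*b + 10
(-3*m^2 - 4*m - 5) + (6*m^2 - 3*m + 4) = 3*m^2 - 7*m - 1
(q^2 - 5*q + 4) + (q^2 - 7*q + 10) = 2*q^2 - 12*q + 14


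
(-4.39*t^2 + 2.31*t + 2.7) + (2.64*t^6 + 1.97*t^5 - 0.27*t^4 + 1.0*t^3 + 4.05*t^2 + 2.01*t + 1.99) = 2.64*t^6 + 1.97*t^5 - 0.27*t^4 + 1.0*t^3 - 0.34*t^2 + 4.32*t + 4.69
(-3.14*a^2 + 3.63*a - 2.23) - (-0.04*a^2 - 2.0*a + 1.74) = -3.1*a^2 + 5.63*a - 3.97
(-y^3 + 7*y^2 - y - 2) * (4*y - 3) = -4*y^4 + 31*y^3 - 25*y^2 - 5*y + 6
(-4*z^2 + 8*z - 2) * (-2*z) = 8*z^3 - 16*z^2 + 4*z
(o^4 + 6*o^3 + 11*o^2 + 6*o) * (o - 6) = o^5 - 25*o^3 - 60*o^2 - 36*o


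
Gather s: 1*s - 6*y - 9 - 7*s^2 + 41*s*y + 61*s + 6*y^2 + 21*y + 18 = -7*s^2 + s*(41*y + 62) + 6*y^2 + 15*y + 9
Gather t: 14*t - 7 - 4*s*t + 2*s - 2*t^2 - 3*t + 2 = 2*s - 2*t^2 + t*(11 - 4*s) - 5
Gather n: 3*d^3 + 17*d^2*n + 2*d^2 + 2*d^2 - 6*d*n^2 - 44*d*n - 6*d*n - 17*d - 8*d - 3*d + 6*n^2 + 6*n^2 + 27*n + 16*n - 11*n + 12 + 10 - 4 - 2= 3*d^3 + 4*d^2 - 28*d + n^2*(12 - 6*d) + n*(17*d^2 - 50*d + 32) + 16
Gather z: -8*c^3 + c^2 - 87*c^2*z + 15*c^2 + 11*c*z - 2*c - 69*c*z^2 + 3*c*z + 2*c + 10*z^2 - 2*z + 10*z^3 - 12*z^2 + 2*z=-8*c^3 + 16*c^2 + 10*z^3 + z^2*(-69*c - 2) + z*(-87*c^2 + 14*c)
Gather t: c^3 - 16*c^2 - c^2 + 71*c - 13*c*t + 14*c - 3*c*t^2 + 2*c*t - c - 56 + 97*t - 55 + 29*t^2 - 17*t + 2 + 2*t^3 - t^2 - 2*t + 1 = c^3 - 17*c^2 + 84*c + 2*t^3 + t^2*(28 - 3*c) + t*(78 - 11*c) - 108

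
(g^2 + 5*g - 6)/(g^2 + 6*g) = (g - 1)/g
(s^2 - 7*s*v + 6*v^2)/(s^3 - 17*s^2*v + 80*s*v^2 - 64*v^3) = (s - 6*v)/(s^2 - 16*s*v + 64*v^2)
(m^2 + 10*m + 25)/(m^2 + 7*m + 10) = (m + 5)/(m + 2)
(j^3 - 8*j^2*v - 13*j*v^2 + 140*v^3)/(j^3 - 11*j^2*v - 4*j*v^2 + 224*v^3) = (-j + 5*v)/(-j + 8*v)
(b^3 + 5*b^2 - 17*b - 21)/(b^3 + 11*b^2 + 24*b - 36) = (b^3 + 5*b^2 - 17*b - 21)/(b^3 + 11*b^2 + 24*b - 36)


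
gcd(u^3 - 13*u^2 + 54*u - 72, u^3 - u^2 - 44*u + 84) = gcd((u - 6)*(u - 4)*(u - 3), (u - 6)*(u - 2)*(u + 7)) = u - 6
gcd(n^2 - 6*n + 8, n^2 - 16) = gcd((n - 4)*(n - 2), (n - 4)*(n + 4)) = n - 4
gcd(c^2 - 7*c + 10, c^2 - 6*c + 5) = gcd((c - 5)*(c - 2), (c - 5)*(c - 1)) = c - 5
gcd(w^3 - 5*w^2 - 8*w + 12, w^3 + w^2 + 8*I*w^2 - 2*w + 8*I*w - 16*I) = w^2 + w - 2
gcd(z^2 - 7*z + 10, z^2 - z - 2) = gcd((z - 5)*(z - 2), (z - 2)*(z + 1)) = z - 2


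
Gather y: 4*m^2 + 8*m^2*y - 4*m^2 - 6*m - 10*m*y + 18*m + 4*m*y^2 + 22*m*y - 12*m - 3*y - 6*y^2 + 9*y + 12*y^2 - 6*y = y^2*(4*m + 6) + y*(8*m^2 + 12*m)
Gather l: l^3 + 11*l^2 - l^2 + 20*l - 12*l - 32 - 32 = l^3 + 10*l^2 + 8*l - 64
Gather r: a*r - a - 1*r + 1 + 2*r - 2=-a + r*(a + 1) - 1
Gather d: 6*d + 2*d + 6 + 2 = 8*d + 8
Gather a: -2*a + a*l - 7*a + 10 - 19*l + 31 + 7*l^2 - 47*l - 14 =a*(l - 9) + 7*l^2 - 66*l + 27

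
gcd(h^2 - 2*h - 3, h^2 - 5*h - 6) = h + 1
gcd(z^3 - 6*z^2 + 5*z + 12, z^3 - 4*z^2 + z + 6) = z^2 - 2*z - 3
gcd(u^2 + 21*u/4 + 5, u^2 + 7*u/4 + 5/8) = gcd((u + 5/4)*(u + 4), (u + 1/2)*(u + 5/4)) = u + 5/4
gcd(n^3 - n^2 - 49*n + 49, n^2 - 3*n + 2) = n - 1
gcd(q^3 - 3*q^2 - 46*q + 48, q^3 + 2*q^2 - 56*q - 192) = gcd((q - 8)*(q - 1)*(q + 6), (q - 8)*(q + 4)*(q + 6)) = q^2 - 2*q - 48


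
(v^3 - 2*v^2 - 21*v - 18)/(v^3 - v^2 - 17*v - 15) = (v - 6)/(v - 5)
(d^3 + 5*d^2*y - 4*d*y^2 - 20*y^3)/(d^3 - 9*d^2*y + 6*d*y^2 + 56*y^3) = (d^2 + 3*d*y - 10*y^2)/(d^2 - 11*d*y + 28*y^2)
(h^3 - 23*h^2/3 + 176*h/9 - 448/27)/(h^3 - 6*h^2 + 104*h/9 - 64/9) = (9*h^2 - 45*h + 56)/(3*(3*h^2 - 10*h + 8))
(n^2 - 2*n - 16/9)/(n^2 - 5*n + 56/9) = (3*n + 2)/(3*n - 7)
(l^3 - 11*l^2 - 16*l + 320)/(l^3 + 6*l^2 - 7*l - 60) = (l^2 - 16*l + 64)/(l^2 + l - 12)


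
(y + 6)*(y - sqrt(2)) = y^2 - sqrt(2)*y + 6*y - 6*sqrt(2)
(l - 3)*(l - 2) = l^2 - 5*l + 6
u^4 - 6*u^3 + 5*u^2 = u^2*(u - 5)*(u - 1)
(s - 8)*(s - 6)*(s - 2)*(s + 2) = s^4 - 14*s^3 + 44*s^2 + 56*s - 192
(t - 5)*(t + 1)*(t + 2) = t^3 - 2*t^2 - 13*t - 10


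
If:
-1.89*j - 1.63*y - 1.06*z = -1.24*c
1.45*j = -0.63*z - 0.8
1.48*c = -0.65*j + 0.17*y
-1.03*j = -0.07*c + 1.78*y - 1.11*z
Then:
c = 0.47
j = -0.83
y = 0.90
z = 0.64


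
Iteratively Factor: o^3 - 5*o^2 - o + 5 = (o + 1)*(o^2 - 6*o + 5) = (o - 1)*(o + 1)*(o - 5)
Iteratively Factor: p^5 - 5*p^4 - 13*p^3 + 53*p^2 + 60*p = (p + 1)*(p^4 - 6*p^3 - 7*p^2 + 60*p) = (p - 4)*(p + 1)*(p^3 - 2*p^2 - 15*p) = (p - 5)*(p - 4)*(p + 1)*(p^2 + 3*p) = (p - 5)*(p - 4)*(p + 1)*(p + 3)*(p)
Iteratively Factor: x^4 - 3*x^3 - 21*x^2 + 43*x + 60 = (x + 4)*(x^3 - 7*x^2 + 7*x + 15) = (x - 5)*(x + 4)*(x^2 - 2*x - 3) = (x - 5)*(x - 3)*(x + 4)*(x + 1)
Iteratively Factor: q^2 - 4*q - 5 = (q + 1)*(q - 5)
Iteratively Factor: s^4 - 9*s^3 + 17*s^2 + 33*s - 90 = (s - 3)*(s^3 - 6*s^2 - s + 30) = (s - 3)*(s + 2)*(s^2 - 8*s + 15) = (s - 3)^2*(s + 2)*(s - 5)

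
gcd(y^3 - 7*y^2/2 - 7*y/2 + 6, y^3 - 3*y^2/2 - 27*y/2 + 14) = y^2 - 5*y + 4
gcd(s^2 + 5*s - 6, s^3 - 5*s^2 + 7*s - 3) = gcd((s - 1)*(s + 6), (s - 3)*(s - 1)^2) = s - 1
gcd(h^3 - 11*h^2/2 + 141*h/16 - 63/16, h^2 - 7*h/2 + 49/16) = h - 7/4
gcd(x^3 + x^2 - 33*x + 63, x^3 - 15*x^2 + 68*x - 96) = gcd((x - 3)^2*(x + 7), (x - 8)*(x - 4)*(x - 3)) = x - 3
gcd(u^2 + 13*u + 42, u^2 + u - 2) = 1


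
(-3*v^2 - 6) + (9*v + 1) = -3*v^2 + 9*v - 5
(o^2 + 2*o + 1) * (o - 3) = o^3 - o^2 - 5*o - 3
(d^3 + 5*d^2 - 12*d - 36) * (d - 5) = d^4 - 37*d^2 + 24*d + 180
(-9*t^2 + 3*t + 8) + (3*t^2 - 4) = -6*t^2 + 3*t + 4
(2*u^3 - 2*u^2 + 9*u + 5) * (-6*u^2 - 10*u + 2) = -12*u^5 - 8*u^4 - 30*u^3 - 124*u^2 - 32*u + 10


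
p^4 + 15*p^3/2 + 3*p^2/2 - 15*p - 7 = (p + 1/2)*(p + 7)*(p - sqrt(2))*(p + sqrt(2))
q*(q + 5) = q^2 + 5*q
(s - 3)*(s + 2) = s^2 - s - 6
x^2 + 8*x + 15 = (x + 3)*(x + 5)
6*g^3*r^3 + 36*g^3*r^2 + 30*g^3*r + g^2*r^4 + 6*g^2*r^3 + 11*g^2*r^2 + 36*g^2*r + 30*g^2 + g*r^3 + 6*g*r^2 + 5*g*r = (6*g + r)*(r + 5)*(g*r + 1)*(g*r + g)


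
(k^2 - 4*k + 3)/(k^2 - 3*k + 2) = (k - 3)/(k - 2)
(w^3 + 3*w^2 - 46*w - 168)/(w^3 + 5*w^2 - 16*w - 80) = (w^2 - w - 42)/(w^2 + w - 20)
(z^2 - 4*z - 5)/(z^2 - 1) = (z - 5)/(z - 1)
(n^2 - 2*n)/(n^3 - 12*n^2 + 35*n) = (n - 2)/(n^2 - 12*n + 35)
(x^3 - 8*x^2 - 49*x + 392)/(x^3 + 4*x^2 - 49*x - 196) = (x - 8)/(x + 4)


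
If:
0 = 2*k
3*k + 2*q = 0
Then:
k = 0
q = 0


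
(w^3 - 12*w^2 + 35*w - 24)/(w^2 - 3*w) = w - 9 + 8/w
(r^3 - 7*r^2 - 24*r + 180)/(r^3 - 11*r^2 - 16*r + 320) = (r^2 - 12*r + 36)/(r^2 - 16*r + 64)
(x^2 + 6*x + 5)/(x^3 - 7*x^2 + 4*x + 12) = (x + 5)/(x^2 - 8*x + 12)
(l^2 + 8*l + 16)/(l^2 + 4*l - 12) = (l^2 + 8*l + 16)/(l^2 + 4*l - 12)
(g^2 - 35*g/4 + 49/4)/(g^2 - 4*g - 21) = (g - 7/4)/(g + 3)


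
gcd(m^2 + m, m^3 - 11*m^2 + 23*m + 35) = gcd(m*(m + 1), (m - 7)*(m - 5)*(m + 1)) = m + 1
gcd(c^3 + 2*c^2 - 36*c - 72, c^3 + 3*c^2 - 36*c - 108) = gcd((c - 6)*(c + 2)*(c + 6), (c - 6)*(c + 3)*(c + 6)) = c^2 - 36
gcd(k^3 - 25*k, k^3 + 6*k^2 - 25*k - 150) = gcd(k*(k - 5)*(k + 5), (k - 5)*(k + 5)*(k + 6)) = k^2 - 25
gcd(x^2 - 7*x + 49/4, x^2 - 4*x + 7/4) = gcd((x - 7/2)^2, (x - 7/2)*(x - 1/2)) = x - 7/2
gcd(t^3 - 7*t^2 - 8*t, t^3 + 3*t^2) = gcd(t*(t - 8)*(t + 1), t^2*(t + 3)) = t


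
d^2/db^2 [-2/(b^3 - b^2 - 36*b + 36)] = 4*((3*b - 1)*(b^3 - b^2 - 36*b + 36) - (-3*b^2 + 2*b + 36)^2)/(b^3 - b^2 - 36*b + 36)^3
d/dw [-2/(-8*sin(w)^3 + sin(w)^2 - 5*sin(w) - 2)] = 2*(-24*sin(w)^2 + 2*sin(w) - 5)*cos(w)/(8*sin(w)^3 - sin(w)^2 + 5*sin(w) + 2)^2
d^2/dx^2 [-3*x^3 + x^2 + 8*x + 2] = 2 - 18*x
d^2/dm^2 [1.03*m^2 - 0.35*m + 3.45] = 2.06000000000000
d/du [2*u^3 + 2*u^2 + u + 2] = 6*u^2 + 4*u + 1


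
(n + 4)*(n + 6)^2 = n^3 + 16*n^2 + 84*n + 144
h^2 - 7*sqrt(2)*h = h*(h - 7*sqrt(2))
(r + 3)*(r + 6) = r^2 + 9*r + 18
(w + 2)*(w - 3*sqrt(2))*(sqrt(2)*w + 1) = sqrt(2)*w^3 - 5*w^2 + 2*sqrt(2)*w^2 - 10*w - 3*sqrt(2)*w - 6*sqrt(2)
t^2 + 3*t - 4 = (t - 1)*(t + 4)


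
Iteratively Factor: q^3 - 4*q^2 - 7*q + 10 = (q - 5)*(q^2 + q - 2) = (q - 5)*(q - 1)*(q + 2)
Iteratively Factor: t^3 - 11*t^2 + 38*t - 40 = (t - 5)*(t^2 - 6*t + 8) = (t - 5)*(t - 2)*(t - 4)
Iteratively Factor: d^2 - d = (d - 1)*(d)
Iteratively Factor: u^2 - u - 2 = (u - 2)*(u + 1)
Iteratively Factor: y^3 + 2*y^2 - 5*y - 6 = (y + 3)*(y^2 - y - 2) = (y + 1)*(y + 3)*(y - 2)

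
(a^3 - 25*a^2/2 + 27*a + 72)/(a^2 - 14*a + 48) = a + 3/2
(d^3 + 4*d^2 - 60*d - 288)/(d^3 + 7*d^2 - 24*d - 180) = (d - 8)/(d - 5)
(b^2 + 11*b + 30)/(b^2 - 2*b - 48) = (b + 5)/(b - 8)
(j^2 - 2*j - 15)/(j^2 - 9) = (j - 5)/(j - 3)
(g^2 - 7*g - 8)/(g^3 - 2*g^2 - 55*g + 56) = (g + 1)/(g^2 + 6*g - 7)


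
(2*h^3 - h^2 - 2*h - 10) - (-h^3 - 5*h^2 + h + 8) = 3*h^3 + 4*h^2 - 3*h - 18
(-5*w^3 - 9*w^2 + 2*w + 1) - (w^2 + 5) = -5*w^3 - 10*w^2 + 2*w - 4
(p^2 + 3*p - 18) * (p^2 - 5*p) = p^4 - 2*p^3 - 33*p^2 + 90*p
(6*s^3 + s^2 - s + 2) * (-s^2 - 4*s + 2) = -6*s^5 - 25*s^4 + 9*s^3 + 4*s^2 - 10*s + 4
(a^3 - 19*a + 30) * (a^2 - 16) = a^5 - 35*a^3 + 30*a^2 + 304*a - 480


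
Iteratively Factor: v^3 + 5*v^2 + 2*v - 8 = (v - 1)*(v^2 + 6*v + 8) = (v - 1)*(v + 4)*(v + 2)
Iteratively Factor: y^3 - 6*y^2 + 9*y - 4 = (y - 1)*(y^2 - 5*y + 4) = (y - 1)^2*(y - 4)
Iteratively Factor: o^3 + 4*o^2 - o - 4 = (o + 1)*(o^2 + 3*o - 4) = (o - 1)*(o + 1)*(o + 4)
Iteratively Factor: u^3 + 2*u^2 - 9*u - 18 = (u + 2)*(u^2 - 9) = (u - 3)*(u + 2)*(u + 3)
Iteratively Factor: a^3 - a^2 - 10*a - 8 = (a - 4)*(a^2 + 3*a + 2) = (a - 4)*(a + 1)*(a + 2)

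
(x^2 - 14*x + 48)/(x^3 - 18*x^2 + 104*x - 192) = 1/(x - 4)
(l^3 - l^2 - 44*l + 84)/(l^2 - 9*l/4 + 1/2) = 4*(l^2 + l - 42)/(4*l - 1)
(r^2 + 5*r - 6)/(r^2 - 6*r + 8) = (r^2 + 5*r - 6)/(r^2 - 6*r + 8)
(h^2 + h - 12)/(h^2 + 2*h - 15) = (h + 4)/(h + 5)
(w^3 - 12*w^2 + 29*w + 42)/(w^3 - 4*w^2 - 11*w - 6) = (w - 7)/(w + 1)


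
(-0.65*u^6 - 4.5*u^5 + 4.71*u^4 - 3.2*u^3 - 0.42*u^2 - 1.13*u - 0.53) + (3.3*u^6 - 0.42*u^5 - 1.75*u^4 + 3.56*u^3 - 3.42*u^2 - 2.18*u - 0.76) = 2.65*u^6 - 4.92*u^5 + 2.96*u^4 + 0.36*u^3 - 3.84*u^2 - 3.31*u - 1.29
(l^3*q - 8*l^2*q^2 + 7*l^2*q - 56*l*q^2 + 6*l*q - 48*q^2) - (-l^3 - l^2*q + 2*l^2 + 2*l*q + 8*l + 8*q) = l^3*q + l^3 - 8*l^2*q^2 + 8*l^2*q - 2*l^2 - 56*l*q^2 + 4*l*q - 8*l - 48*q^2 - 8*q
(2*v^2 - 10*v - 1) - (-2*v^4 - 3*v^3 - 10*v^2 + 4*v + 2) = 2*v^4 + 3*v^3 + 12*v^2 - 14*v - 3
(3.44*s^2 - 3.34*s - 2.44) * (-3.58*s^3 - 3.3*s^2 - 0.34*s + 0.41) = -12.3152*s^5 + 0.605200000000002*s^4 + 18.5876*s^3 + 10.598*s^2 - 0.5398*s - 1.0004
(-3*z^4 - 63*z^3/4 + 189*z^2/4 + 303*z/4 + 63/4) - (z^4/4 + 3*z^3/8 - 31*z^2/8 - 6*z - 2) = -13*z^4/4 - 129*z^3/8 + 409*z^2/8 + 327*z/4 + 71/4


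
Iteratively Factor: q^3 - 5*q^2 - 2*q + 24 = (q + 2)*(q^2 - 7*q + 12) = (q - 3)*(q + 2)*(q - 4)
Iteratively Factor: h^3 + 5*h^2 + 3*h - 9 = (h - 1)*(h^2 + 6*h + 9) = (h - 1)*(h + 3)*(h + 3)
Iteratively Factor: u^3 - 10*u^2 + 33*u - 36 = (u - 3)*(u^2 - 7*u + 12) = (u - 3)^2*(u - 4)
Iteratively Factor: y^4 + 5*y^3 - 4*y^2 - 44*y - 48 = (y - 3)*(y^3 + 8*y^2 + 20*y + 16) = (y - 3)*(y + 2)*(y^2 + 6*y + 8) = (y - 3)*(y + 2)*(y + 4)*(y + 2)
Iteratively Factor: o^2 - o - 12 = (o + 3)*(o - 4)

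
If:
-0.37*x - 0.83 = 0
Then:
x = -2.24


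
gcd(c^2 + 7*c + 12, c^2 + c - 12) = c + 4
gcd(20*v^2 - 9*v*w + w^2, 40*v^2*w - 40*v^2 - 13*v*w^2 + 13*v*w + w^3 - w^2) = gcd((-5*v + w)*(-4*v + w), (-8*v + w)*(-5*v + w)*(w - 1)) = 5*v - w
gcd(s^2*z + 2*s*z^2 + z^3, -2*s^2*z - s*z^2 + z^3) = s*z + z^2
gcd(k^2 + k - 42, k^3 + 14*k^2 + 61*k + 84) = k + 7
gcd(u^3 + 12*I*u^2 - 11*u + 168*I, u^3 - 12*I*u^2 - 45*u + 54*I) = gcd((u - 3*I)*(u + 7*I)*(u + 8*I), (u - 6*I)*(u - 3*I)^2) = u - 3*I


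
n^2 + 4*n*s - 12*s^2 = (n - 2*s)*(n + 6*s)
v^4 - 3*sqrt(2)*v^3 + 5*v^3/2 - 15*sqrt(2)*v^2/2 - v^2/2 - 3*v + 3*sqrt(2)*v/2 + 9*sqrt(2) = (v - 1)*(v + 3/2)*(v + 2)*(v - 3*sqrt(2))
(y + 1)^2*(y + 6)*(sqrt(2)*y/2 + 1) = sqrt(2)*y^4/2 + y^3 + 4*sqrt(2)*y^3 + 8*y^2 + 13*sqrt(2)*y^2/2 + 3*sqrt(2)*y + 13*y + 6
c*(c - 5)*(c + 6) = c^3 + c^2 - 30*c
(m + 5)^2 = m^2 + 10*m + 25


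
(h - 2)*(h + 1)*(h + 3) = h^3 + 2*h^2 - 5*h - 6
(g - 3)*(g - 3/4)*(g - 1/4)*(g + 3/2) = g^4 - 5*g^3/2 - 45*g^2/16 + 135*g/32 - 27/32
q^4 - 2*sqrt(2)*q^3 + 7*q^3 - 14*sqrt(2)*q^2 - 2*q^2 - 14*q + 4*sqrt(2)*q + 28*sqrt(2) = (q + 7)*(q - 2*sqrt(2))*(q - sqrt(2))*(q + sqrt(2))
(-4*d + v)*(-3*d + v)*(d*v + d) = 12*d^3*v + 12*d^3 - 7*d^2*v^2 - 7*d^2*v + d*v^3 + d*v^2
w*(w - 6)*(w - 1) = w^3 - 7*w^2 + 6*w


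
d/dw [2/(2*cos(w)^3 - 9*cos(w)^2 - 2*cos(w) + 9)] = 4*(3*cos(w)^2 - 9*cos(w) - 1)/((9 - 2*cos(w))^2*sin(w)^3)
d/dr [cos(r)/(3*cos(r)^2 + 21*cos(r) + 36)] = (cos(r)^2 - 12)*sin(r)/(3*(cos(r) + 3)^2*(cos(r) + 4)^2)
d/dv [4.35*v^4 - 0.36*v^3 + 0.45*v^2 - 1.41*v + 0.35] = 17.4*v^3 - 1.08*v^2 + 0.9*v - 1.41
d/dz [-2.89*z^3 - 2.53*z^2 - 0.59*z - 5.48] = -8.67*z^2 - 5.06*z - 0.59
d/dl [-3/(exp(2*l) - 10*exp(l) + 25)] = 6*(exp(l) - 5)*exp(l)/(exp(2*l) - 10*exp(l) + 25)^2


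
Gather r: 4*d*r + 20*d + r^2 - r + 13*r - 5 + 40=20*d + r^2 + r*(4*d + 12) + 35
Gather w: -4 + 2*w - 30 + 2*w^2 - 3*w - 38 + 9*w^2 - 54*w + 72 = 11*w^2 - 55*w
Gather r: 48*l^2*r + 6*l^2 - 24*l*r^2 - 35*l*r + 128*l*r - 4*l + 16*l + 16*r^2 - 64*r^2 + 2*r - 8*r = 6*l^2 + 12*l + r^2*(-24*l - 48) + r*(48*l^2 + 93*l - 6)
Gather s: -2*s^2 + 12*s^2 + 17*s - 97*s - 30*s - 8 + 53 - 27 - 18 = 10*s^2 - 110*s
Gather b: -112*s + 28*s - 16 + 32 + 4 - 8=12 - 84*s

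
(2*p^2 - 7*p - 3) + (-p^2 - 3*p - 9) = p^2 - 10*p - 12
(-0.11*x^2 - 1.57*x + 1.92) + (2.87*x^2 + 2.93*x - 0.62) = 2.76*x^2 + 1.36*x + 1.3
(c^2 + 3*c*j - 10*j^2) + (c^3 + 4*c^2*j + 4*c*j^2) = c^3 + 4*c^2*j + c^2 + 4*c*j^2 + 3*c*j - 10*j^2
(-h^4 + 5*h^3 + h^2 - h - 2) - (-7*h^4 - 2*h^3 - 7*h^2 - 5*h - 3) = 6*h^4 + 7*h^3 + 8*h^2 + 4*h + 1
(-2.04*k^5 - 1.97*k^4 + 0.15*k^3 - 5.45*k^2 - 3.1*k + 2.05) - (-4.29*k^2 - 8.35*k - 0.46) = -2.04*k^5 - 1.97*k^4 + 0.15*k^3 - 1.16*k^2 + 5.25*k + 2.51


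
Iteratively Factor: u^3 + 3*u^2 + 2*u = (u + 2)*(u^2 + u) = (u + 1)*(u + 2)*(u)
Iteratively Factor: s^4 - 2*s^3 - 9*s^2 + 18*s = (s - 3)*(s^3 + s^2 - 6*s) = (s - 3)*(s - 2)*(s^2 + 3*s) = (s - 3)*(s - 2)*(s + 3)*(s)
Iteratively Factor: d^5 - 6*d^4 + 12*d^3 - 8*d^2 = (d - 2)*(d^4 - 4*d^3 + 4*d^2) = (d - 2)^2*(d^3 - 2*d^2) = d*(d - 2)^2*(d^2 - 2*d) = d*(d - 2)^3*(d)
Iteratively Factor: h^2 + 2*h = (h)*(h + 2)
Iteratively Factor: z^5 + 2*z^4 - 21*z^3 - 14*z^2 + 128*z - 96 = (z - 2)*(z^4 + 4*z^3 - 13*z^2 - 40*z + 48) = (z - 2)*(z - 1)*(z^3 + 5*z^2 - 8*z - 48) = (z - 3)*(z - 2)*(z - 1)*(z^2 + 8*z + 16) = (z - 3)*(z - 2)*(z - 1)*(z + 4)*(z + 4)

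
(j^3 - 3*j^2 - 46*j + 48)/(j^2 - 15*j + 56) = (j^2 + 5*j - 6)/(j - 7)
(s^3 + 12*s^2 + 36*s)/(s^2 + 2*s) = (s^2 + 12*s + 36)/(s + 2)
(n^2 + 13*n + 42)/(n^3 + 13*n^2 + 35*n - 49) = (n + 6)/(n^2 + 6*n - 7)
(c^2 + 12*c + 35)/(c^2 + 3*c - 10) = (c + 7)/(c - 2)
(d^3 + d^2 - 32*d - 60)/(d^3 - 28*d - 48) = (d + 5)/(d + 4)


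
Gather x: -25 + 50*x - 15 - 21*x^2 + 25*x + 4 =-21*x^2 + 75*x - 36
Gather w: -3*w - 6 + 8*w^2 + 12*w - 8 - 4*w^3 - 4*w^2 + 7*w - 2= -4*w^3 + 4*w^2 + 16*w - 16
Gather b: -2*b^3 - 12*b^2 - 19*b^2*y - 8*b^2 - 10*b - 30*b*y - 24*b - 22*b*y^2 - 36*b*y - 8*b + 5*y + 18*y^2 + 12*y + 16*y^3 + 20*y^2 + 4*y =-2*b^3 + b^2*(-19*y - 20) + b*(-22*y^2 - 66*y - 42) + 16*y^3 + 38*y^2 + 21*y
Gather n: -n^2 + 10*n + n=-n^2 + 11*n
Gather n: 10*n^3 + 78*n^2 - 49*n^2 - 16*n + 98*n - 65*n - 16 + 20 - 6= 10*n^3 + 29*n^2 + 17*n - 2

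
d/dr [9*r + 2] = 9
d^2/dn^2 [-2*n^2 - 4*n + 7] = -4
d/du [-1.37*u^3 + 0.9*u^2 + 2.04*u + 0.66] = -4.11*u^2 + 1.8*u + 2.04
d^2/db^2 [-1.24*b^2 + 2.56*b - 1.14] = -2.48000000000000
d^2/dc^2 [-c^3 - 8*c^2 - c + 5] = -6*c - 16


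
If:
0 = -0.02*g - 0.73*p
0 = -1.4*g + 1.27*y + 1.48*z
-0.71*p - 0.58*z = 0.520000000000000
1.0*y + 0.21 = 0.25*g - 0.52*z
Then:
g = -0.95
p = 0.03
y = 0.04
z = -0.93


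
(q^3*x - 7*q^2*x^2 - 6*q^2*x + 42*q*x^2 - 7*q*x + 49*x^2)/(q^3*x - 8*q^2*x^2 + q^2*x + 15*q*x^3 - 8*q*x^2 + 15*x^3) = (q^2 - 7*q*x - 7*q + 49*x)/(q^2 - 8*q*x + 15*x^2)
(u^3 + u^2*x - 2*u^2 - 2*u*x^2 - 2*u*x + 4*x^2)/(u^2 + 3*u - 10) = (u^2 + u*x - 2*x^2)/(u + 5)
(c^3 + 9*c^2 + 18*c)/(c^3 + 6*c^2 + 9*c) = (c + 6)/(c + 3)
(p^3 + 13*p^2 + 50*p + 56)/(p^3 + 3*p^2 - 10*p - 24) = (p + 7)/(p - 3)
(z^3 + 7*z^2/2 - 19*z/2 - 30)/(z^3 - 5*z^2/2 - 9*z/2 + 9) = (2*z^2 + 13*z + 20)/(2*z^2 + z - 6)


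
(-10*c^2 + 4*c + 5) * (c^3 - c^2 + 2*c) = -10*c^5 + 14*c^4 - 19*c^3 + 3*c^2 + 10*c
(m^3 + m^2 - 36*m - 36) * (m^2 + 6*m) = m^5 + 7*m^4 - 30*m^3 - 252*m^2 - 216*m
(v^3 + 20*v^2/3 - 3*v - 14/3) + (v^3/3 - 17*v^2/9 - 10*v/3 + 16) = 4*v^3/3 + 43*v^2/9 - 19*v/3 + 34/3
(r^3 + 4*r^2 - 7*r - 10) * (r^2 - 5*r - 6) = r^5 - r^4 - 33*r^3 + r^2 + 92*r + 60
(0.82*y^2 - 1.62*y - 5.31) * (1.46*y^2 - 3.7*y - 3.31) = 1.1972*y^4 - 5.3992*y^3 - 4.4728*y^2 + 25.0092*y + 17.5761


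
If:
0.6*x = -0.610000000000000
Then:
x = -1.02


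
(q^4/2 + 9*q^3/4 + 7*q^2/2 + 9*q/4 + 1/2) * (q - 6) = q^5/2 - 3*q^4/4 - 10*q^3 - 75*q^2/4 - 13*q - 3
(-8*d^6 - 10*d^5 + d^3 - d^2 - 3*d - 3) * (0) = 0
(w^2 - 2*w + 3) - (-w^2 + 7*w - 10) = 2*w^2 - 9*w + 13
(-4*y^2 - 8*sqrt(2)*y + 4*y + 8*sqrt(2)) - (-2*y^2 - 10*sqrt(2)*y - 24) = -2*y^2 + 2*sqrt(2)*y + 4*y + 8*sqrt(2) + 24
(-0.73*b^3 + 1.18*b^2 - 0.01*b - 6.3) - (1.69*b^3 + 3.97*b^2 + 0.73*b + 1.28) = -2.42*b^3 - 2.79*b^2 - 0.74*b - 7.58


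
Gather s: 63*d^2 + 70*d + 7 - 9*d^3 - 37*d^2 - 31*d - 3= -9*d^3 + 26*d^2 + 39*d + 4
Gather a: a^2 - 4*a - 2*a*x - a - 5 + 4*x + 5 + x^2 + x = a^2 + a*(-2*x - 5) + x^2 + 5*x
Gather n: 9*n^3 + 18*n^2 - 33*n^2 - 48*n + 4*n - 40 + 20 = 9*n^3 - 15*n^2 - 44*n - 20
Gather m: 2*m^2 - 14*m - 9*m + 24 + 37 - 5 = 2*m^2 - 23*m + 56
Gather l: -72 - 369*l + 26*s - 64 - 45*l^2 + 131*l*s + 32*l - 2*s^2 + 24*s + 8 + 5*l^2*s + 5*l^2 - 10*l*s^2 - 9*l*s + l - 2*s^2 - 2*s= l^2*(5*s - 40) + l*(-10*s^2 + 122*s - 336) - 4*s^2 + 48*s - 128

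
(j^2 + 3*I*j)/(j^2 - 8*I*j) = (j + 3*I)/(j - 8*I)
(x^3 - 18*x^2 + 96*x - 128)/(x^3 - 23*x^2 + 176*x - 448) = (x - 2)/(x - 7)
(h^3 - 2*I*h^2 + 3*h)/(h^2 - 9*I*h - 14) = h*(-h^2 + 2*I*h - 3)/(-h^2 + 9*I*h + 14)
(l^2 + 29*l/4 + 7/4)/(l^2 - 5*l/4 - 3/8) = 2*(l + 7)/(2*l - 3)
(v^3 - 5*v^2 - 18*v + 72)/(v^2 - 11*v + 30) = (v^2 + v - 12)/(v - 5)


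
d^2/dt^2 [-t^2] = -2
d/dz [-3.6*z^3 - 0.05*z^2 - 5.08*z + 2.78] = -10.8*z^2 - 0.1*z - 5.08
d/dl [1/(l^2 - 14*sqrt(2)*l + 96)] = 2*(-l + 7*sqrt(2))/(l^2 - 14*sqrt(2)*l + 96)^2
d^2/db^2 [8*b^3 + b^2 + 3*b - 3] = 48*b + 2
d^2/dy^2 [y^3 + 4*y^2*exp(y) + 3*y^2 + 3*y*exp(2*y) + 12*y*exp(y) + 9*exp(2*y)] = 4*y^2*exp(y) + 12*y*exp(2*y) + 28*y*exp(y) + 6*y + 48*exp(2*y) + 32*exp(y) + 6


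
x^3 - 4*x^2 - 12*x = x*(x - 6)*(x + 2)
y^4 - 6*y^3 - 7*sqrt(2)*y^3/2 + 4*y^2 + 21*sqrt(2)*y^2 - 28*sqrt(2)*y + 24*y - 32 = (y - 4)*(y - 2)*(y - 4*sqrt(2))*(y + sqrt(2)/2)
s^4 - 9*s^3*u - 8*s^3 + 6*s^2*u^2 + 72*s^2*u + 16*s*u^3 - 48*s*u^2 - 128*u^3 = (s - 8)*(s - 8*u)*(s - 2*u)*(s + u)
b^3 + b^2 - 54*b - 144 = (b - 8)*(b + 3)*(b + 6)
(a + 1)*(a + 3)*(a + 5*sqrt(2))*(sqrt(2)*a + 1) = sqrt(2)*a^4 + 4*sqrt(2)*a^3 + 11*a^3 + 8*sqrt(2)*a^2 + 44*a^2 + 20*sqrt(2)*a + 33*a + 15*sqrt(2)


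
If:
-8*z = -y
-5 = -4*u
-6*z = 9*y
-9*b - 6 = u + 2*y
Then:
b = -29/36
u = 5/4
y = 0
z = 0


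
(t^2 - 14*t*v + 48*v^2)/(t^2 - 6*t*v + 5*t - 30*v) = (t - 8*v)/(t + 5)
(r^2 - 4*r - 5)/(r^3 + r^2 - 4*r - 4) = (r - 5)/(r^2 - 4)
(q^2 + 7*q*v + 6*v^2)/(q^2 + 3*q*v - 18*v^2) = (q + v)/(q - 3*v)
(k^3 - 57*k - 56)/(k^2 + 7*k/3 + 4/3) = 3*(k^2 - k - 56)/(3*k + 4)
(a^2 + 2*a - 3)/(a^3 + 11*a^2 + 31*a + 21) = (a - 1)/(a^2 + 8*a + 7)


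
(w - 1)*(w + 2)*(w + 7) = w^3 + 8*w^2 + 5*w - 14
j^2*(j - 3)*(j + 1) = j^4 - 2*j^3 - 3*j^2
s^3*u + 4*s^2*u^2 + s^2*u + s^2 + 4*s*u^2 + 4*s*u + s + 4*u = (s + 1)*(s + 4*u)*(s*u + 1)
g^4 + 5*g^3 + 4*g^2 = g^2*(g + 1)*(g + 4)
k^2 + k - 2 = (k - 1)*(k + 2)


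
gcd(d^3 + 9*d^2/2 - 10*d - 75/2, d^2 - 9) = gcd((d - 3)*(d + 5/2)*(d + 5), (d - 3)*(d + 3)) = d - 3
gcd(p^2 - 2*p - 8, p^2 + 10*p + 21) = 1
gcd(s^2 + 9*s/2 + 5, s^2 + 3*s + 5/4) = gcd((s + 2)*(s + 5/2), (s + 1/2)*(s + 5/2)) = s + 5/2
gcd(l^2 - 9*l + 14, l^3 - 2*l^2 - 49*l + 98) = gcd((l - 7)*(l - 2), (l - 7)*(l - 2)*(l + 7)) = l^2 - 9*l + 14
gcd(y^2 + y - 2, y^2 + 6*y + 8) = y + 2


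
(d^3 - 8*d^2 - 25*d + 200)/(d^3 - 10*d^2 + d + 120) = (d + 5)/(d + 3)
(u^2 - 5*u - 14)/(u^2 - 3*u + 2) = (u^2 - 5*u - 14)/(u^2 - 3*u + 2)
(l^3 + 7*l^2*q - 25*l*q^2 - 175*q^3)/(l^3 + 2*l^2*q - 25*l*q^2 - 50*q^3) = (l + 7*q)/(l + 2*q)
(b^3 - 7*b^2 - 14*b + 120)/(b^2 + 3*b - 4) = (b^2 - 11*b + 30)/(b - 1)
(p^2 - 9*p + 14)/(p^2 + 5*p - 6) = (p^2 - 9*p + 14)/(p^2 + 5*p - 6)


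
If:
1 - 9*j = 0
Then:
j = 1/9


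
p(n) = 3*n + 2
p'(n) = 3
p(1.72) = 7.16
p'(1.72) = 3.00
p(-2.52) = -5.56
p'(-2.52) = 3.00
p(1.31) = 5.93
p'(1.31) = 3.00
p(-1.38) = -2.14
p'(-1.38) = 3.00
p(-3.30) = -7.90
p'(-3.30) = 3.00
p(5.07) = 17.21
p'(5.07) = 3.00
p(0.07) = 2.21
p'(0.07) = 3.00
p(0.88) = 4.64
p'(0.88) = 3.00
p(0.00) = 2.00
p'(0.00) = 3.00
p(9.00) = 29.00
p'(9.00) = 3.00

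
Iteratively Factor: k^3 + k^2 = (k)*(k^2 + k) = k*(k + 1)*(k)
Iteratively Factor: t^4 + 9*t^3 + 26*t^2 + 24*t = (t + 4)*(t^3 + 5*t^2 + 6*t) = (t + 2)*(t + 4)*(t^2 + 3*t) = (t + 2)*(t + 3)*(t + 4)*(t)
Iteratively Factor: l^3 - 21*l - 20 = (l - 5)*(l^2 + 5*l + 4) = (l - 5)*(l + 4)*(l + 1)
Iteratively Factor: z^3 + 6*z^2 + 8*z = (z + 2)*(z^2 + 4*z) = (z + 2)*(z + 4)*(z)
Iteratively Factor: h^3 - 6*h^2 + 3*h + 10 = (h + 1)*(h^2 - 7*h + 10) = (h - 5)*(h + 1)*(h - 2)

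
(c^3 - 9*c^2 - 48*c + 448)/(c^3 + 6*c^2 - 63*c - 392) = (c - 8)/(c + 7)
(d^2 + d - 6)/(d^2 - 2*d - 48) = (-d^2 - d + 6)/(-d^2 + 2*d + 48)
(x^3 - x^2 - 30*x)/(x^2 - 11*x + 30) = x*(x + 5)/(x - 5)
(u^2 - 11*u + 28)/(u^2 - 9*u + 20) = (u - 7)/(u - 5)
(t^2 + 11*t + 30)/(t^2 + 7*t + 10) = (t + 6)/(t + 2)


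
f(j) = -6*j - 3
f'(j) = -6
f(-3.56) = 18.36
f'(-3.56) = -6.00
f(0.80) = -7.80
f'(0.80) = -6.00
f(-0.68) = 1.08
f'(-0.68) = -6.00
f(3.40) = -23.40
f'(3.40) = -6.00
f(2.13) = -15.78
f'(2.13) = -6.00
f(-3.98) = 20.88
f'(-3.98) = -6.00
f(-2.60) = 12.60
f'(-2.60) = -6.00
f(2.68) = -19.08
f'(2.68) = -6.00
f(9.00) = -57.00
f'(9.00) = -6.00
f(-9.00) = 51.00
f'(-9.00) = -6.00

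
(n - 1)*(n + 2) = n^2 + n - 2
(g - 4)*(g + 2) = g^2 - 2*g - 8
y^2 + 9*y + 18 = (y + 3)*(y + 6)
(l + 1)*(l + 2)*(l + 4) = l^3 + 7*l^2 + 14*l + 8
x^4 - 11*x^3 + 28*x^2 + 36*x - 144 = (x - 6)*(x - 4)*(x - 3)*(x + 2)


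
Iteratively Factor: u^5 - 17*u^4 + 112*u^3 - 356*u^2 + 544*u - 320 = (u - 2)*(u^4 - 15*u^3 + 82*u^2 - 192*u + 160) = (u - 2)^2*(u^3 - 13*u^2 + 56*u - 80) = (u - 4)*(u - 2)^2*(u^2 - 9*u + 20) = (u - 5)*(u - 4)*(u - 2)^2*(u - 4)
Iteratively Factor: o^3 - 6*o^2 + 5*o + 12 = (o - 4)*(o^2 - 2*o - 3) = (o - 4)*(o - 3)*(o + 1)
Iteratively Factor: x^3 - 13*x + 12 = (x + 4)*(x^2 - 4*x + 3) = (x - 3)*(x + 4)*(x - 1)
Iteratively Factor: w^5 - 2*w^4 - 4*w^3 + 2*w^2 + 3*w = (w + 1)*(w^4 - 3*w^3 - w^2 + 3*w) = (w - 3)*(w + 1)*(w^3 - w) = (w - 3)*(w + 1)^2*(w^2 - w) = w*(w - 3)*(w + 1)^2*(w - 1)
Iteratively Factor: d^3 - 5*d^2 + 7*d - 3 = (d - 3)*(d^2 - 2*d + 1) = (d - 3)*(d - 1)*(d - 1)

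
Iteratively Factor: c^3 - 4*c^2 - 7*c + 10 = (c - 1)*(c^2 - 3*c - 10) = (c - 5)*(c - 1)*(c + 2)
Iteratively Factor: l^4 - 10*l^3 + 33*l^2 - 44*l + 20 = (l - 1)*(l^3 - 9*l^2 + 24*l - 20) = (l - 2)*(l - 1)*(l^2 - 7*l + 10) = (l - 2)^2*(l - 1)*(l - 5)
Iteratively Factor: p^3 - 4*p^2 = (p)*(p^2 - 4*p) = p*(p - 4)*(p)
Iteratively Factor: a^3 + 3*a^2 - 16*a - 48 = (a + 3)*(a^2 - 16) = (a + 3)*(a + 4)*(a - 4)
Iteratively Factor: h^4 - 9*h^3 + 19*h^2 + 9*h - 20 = (h + 1)*(h^3 - 10*h^2 + 29*h - 20) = (h - 5)*(h + 1)*(h^2 - 5*h + 4) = (h - 5)*(h - 1)*(h + 1)*(h - 4)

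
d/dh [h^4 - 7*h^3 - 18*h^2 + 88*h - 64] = 4*h^3 - 21*h^2 - 36*h + 88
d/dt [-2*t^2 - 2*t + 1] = -4*t - 2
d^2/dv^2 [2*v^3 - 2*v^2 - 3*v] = 12*v - 4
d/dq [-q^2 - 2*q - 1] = -2*q - 2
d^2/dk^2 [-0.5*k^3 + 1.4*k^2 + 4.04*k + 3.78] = 2.8 - 3.0*k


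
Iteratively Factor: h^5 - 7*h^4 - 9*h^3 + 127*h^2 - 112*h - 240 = (h - 5)*(h^4 - 2*h^3 - 19*h^2 + 32*h + 48) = (h - 5)*(h - 3)*(h^3 + h^2 - 16*h - 16) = (h - 5)*(h - 3)*(h + 1)*(h^2 - 16) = (h - 5)*(h - 4)*(h - 3)*(h + 1)*(h + 4)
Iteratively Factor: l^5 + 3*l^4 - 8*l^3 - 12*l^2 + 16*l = (l)*(l^4 + 3*l^3 - 8*l^2 - 12*l + 16) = l*(l - 1)*(l^3 + 4*l^2 - 4*l - 16) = l*(l - 2)*(l - 1)*(l^2 + 6*l + 8) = l*(l - 2)*(l - 1)*(l + 4)*(l + 2)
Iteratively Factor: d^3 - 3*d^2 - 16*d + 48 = (d - 4)*(d^2 + d - 12) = (d - 4)*(d - 3)*(d + 4)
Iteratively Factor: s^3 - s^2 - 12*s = (s - 4)*(s^2 + 3*s) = s*(s - 4)*(s + 3)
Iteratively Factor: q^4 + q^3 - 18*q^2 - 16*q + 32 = (q + 2)*(q^3 - q^2 - 16*q + 16) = (q - 4)*(q + 2)*(q^2 + 3*q - 4) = (q - 4)*(q + 2)*(q + 4)*(q - 1)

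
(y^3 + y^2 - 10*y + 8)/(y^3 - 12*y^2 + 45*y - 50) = (y^2 + 3*y - 4)/(y^2 - 10*y + 25)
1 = 1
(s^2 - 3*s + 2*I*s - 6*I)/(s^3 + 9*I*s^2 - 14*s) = (s - 3)/(s*(s + 7*I))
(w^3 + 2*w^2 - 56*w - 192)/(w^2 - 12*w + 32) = (w^2 + 10*w + 24)/(w - 4)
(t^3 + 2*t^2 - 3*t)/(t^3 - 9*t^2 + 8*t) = (t + 3)/(t - 8)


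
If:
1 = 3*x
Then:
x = 1/3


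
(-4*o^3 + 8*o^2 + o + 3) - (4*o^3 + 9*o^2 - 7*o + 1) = -8*o^3 - o^2 + 8*o + 2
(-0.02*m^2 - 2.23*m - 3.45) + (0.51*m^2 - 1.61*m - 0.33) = 0.49*m^2 - 3.84*m - 3.78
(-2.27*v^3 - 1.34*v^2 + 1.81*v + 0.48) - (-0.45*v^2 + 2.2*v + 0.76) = -2.27*v^3 - 0.89*v^2 - 0.39*v - 0.28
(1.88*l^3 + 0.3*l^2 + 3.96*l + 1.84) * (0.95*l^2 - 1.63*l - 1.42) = 1.786*l^5 - 2.7794*l^4 + 0.603400000000001*l^3 - 5.1328*l^2 - 8.6224*l - 2.6128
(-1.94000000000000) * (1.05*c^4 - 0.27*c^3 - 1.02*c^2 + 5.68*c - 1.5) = -2.037*c^4 + 0.5238*c^3 + 1.9788*c^2 - 11.0192*c + 2.91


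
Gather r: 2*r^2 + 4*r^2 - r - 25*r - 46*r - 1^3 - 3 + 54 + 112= 6*r^2 - 72*r + 162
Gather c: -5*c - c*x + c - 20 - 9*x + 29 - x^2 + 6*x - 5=c*(-x - 4) - x^2 - 3*x + 4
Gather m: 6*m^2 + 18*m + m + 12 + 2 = 6*m^2 + 19*m + 14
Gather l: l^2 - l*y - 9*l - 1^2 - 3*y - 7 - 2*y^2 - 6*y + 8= l^2 + l*(-y - 9) - 2*y^2 - 9*y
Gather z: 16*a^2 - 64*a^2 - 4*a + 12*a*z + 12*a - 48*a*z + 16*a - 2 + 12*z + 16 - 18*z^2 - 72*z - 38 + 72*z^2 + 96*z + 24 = -48*a^2 + 24*a + 54*z^2 + z*(36 - 36*a)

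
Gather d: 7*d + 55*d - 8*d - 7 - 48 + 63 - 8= 54*d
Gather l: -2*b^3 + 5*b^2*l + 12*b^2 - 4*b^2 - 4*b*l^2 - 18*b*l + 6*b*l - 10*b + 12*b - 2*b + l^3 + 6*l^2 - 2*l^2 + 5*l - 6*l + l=-2*b^3 + 8*b^2 + l^3 + l^2*(4 - 4*b) + l*(5*b^2 - 12*b)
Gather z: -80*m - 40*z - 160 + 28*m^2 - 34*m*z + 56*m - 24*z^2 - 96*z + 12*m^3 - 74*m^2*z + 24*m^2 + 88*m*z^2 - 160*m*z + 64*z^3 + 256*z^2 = 12*m^3 + 52*m^2 - 24*m + 64*z^3 + z^2*(88*m + 232) + z*(-74*m^2 - 194*m - 136) - 160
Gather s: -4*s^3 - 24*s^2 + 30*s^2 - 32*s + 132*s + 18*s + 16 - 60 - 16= -4*s^3 + 6*s^2 + 118*s - 60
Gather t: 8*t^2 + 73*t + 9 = 8*t^2 + 73*t + 9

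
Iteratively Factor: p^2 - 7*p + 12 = (p - 3)*(p - 4)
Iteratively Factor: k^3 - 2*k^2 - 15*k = (k - 5)*(k^2 + 3*k) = k*(k - 5)*(k + 3)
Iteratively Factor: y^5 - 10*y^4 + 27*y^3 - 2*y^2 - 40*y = (y + 1)*(y^4 - 11*y^3 + 38*y^2 - 40*y) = (y - 5)*(y + 1)*(y^3 - 6*y^2 + 8*y) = y*(y - 5)*(y + 1)*(y^2 - 6*y + 8) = y*(y - 5)*(y - 2)*(y + 1)*(y - 4)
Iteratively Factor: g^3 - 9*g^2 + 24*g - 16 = (g - 4)*(g^2 - 5*g + 4) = (g - 4)^2*(g - 1)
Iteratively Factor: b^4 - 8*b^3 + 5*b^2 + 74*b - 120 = (b - 2)*(b^3 - 6*b^2 - 7*b + 60) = (b - 4)*(b - 2)*(b^2 - 2*b - 15) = (b - 5)*(b - 4)*(b - 2)*(b + 3)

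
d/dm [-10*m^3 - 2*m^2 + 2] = 2*m*(-15*m - 2)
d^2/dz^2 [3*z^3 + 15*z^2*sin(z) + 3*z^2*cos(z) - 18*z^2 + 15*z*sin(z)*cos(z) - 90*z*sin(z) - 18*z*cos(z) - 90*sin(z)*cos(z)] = -15*z^2*sin(z) - 3*z^2*cos(z) - 30*z*sin(2*z) + 78*sqrt(2)*z*sin(z + pi/4) + 18*z + 66*sin(z) + 180*sin(2*z) - 174*cos(z) + 30*cos(2*z) - 36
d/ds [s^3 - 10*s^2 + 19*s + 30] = 3*s^2 - 20*s + 19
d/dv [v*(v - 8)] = 2*v - 8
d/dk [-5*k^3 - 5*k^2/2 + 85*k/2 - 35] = -15*k^2 - 5*k + 85/2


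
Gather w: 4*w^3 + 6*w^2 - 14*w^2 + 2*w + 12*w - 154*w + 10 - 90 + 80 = 4*w^3 - 8*w^2 - 140*w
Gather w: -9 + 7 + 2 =0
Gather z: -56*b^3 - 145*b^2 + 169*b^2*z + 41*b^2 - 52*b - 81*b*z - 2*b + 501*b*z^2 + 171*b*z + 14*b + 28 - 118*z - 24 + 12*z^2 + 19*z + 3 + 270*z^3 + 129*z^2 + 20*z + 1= -56*b^3 - 104*b^2 - 40*b + 270*z^3 + z^2*(501*b + 141) + z*(169*b^2 + 90*b - 79) + 8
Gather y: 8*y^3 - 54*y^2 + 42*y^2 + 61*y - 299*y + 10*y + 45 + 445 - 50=8*y^3 - 12*y^2 - 228*y + 440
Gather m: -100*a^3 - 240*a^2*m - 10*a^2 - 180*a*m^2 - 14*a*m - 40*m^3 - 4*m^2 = -100*a^3 - 10*a^2 - 40*m^3 + m^2*(-180*a - 4) + m*(-240*a^2 - 14*a)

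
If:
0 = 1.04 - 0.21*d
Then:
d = 4.95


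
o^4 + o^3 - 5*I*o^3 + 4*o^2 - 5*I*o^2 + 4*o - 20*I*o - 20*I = (o + 1)*(o - 5*I)*(o - 2*I)*(o + 2*I)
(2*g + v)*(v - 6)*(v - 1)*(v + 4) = 2*g*v^3 - 6*g*v^2 - 44*g*v + 48*g + v^4 - 3*v^3 - 22*v^2 + 24*v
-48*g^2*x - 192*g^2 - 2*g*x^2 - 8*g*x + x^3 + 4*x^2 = (-8*g + x)*(6*g + x)*(x + 4)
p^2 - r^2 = (p - r)*(p + r)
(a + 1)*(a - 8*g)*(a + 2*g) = a^3 - 6*a^2*g + a^2 - 16*a*g^2 - 6*a*g - 16*g^2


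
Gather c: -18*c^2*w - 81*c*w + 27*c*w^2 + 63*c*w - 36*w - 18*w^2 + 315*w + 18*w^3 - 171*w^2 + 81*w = -18*c^2*w + c*(27*w^2 - 18*w) + 18*w^3 - 189*w^2 + 360*w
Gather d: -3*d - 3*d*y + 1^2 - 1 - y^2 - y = d*(-3*y - 3) - y^2 - y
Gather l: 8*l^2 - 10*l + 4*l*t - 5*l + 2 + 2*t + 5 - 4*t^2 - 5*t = 8*l^2 + l*(4*t - 15) - 4*t^2 - 3*t + 7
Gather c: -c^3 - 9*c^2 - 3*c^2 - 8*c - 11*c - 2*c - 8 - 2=-c^3 - 12*c^2 - 21*c - 10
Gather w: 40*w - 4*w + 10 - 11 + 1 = 36*w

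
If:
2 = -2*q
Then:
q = -1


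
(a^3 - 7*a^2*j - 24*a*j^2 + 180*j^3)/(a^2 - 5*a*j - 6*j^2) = (a^2 - a*j - 30*j^2)/(a + j)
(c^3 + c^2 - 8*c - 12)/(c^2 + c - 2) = (c^2 - c - 6)/(c - 1)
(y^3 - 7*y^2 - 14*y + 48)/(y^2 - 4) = (y^2 - 5*y - 24)/(y + 2)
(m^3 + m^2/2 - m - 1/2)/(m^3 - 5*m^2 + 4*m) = (2*m^2 + 3*m + 1)/(2*m*(m - 4))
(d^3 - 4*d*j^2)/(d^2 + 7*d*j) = (d^2 - 4*j^2)/(d + 7*j)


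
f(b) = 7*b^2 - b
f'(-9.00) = -127.00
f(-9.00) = 576.00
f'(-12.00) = -169.00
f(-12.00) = 1020.00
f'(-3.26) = -46.64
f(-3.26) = 77.65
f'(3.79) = 52.06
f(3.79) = 96.76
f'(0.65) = 8.10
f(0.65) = 2.31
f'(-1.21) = -17.94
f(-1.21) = 11.46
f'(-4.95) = -70.30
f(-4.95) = 176.47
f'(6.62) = 91.68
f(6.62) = 300.15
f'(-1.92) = -27.88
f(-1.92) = 27.72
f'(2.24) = 30.36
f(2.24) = 32.88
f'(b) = 14*b - 1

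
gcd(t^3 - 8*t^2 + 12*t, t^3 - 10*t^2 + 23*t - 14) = t - 2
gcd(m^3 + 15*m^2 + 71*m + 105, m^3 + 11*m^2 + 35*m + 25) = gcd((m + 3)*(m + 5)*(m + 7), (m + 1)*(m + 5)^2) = m + 5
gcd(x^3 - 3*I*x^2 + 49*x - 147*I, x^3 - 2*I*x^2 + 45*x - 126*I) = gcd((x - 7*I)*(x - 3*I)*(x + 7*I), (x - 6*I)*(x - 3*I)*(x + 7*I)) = x^2 + 4*I*x + 21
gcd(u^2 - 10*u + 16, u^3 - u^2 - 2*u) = u - 2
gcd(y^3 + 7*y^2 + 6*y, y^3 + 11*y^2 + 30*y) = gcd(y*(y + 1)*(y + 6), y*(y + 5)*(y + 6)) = y^2 + 6*y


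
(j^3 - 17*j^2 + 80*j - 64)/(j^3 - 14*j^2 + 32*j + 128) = (j - 1)/(j + 2)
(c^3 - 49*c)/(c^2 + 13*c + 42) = c*(c - 7)/(c + 6)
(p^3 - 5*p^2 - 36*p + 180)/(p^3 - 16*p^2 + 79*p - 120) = (p^2 - 36)/(p^2 - 11*p + 24)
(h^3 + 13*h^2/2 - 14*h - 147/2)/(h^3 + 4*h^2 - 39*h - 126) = (h - 7/2)/(h - 6)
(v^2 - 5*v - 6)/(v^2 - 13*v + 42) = (v + 1)/(v - 7)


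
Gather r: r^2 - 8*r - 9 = r^2 - 8*r - 9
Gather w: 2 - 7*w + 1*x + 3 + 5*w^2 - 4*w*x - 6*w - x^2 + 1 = 5*w^2 + w*(-4*x - 13) - x^2 + x + 6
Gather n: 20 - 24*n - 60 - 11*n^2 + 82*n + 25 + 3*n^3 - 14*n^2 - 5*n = 3*n^3 - 25*n^2 + 53*n - 15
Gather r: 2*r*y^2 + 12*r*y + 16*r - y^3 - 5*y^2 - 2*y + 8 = r*(2*y^2 + 12*y + 16) - y^3 - 5*y^2 - 2*y + 8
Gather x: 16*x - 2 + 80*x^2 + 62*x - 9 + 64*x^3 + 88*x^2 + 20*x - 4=64*x^3 + 168*x^2 + 98*x - 15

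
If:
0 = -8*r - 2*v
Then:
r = -v/4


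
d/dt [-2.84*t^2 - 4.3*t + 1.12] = -5.68*t - 4.3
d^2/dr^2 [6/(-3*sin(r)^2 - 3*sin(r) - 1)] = 18*(12*sin(r)^4 + 9*sin(r)^3 - 19*sin(r)^2 - 19*sin(r) - 4)/(3*sin(r)^2 + 3*sin(r) + 1)^3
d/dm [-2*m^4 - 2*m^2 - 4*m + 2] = -8*m^3 - 4*m - 4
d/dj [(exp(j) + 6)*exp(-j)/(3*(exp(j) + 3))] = (-exp(2*j) - 12*exp(j) - 18)*exp(-j)/(3*(exp(2*j) + 6*exp(j) + 9))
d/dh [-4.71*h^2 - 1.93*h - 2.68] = -9.42*h - 1.93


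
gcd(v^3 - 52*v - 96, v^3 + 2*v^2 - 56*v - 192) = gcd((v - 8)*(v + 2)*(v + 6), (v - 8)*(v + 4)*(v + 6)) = v^2 - 2*v - 48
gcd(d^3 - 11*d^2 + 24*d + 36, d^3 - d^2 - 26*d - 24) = d^2 - 5*d - 6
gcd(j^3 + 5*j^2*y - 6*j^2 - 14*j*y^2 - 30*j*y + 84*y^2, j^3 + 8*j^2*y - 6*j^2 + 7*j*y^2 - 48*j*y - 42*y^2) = j^2 + 7*j*y - 6*j - 42*y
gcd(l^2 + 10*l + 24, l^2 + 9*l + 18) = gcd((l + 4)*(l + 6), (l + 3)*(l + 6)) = l + 6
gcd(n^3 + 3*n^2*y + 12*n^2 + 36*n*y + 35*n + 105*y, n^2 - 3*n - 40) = n + 5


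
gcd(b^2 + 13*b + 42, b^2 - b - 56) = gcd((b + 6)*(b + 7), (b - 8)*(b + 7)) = b + 7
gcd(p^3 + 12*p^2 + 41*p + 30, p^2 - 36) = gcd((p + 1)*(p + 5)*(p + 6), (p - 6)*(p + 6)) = p + 6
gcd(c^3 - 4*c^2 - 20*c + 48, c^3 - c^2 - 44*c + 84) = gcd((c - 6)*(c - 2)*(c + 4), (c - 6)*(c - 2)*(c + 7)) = c^2 - 8*c + 12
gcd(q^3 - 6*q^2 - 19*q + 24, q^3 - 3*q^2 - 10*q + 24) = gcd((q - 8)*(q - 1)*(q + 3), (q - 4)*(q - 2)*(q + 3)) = q + 3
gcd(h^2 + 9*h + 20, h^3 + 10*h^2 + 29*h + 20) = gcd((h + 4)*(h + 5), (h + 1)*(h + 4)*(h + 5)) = h^2 + 9*h + 20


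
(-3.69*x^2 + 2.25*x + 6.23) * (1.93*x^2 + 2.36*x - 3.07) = -7.1217*x^4 - 4.3659*x^3 + 28.6622*x^2 + 7.7953*x - 19.1261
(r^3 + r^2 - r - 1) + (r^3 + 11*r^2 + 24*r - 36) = 2*r^3 + 12*r^2 + 23*r - 37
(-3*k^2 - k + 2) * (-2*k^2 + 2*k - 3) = 6*k^4 - 4*k^3 + 3*k^2 + 7*k - 6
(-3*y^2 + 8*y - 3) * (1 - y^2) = 3*y^4 - 8*y^3 + 8*y - 3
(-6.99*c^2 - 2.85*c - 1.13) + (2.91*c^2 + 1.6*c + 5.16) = -4.08*c^2 - 1.25*c + 4.03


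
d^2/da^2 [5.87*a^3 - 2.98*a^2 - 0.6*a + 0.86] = 35.22*a - 5.96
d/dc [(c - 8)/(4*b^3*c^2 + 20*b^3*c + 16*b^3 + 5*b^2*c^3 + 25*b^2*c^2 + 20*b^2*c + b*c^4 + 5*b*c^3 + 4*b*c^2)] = (4*b^2*c^2 + 20*b^2*c + 16*b^2 + 5*b*c^3 + 25*b*c^2 + 20*b*c + c^4 + 5*c^3 + 4*c^2 - (c - 8)*(8*b^2*c + 20*b^2 + 15*b*c^2 + 50*b*c + 20*b + 4*c^3 + 15*c^2 + 8*c))/(b*(4*b^2*c^2 + 20*b^2*c + 16*b^2 + 5*b*c^3 + 25*b*c^2 + 20*b*c + c^4 + 5*c^3 + 4*c^2)^2)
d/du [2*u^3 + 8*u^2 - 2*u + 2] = 6*u^2 + 16*u - 2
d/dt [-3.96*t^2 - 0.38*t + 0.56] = -7.92*t - 0.38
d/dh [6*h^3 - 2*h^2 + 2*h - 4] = 18*h^2 - 4*h + 2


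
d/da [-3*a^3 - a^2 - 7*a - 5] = -9*a^2 - 2*a - 7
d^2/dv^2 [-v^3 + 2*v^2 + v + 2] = 4 - 6*v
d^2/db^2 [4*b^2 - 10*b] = 8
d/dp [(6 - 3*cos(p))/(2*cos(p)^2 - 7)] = 3*(8*cos(p) - cos(2*p) - 8)*sin(p)/(cos(2*p) - 6)^2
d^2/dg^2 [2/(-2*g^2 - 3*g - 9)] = 4*(4*g^2 + 6*g - (4*g + 3)^2 + 18)/(2*g^2 + 3*g + 9)^3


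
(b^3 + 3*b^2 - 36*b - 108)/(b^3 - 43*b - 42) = (b^2 - 3*b - 18)/(b^2 - 6*b - 7)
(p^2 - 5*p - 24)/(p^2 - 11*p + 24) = (p + 3)/(p - 3)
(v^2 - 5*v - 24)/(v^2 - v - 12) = (v - 8)/(v - 4)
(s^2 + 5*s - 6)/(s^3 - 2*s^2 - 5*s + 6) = (s + 6)/(s^2 - s - 6)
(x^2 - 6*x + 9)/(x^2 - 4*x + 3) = (x - 3)/(x - 1)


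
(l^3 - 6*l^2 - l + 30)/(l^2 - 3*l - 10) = l - 3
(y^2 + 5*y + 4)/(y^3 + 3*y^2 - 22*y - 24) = (y + 4)/(y^2 + 2*y - 24)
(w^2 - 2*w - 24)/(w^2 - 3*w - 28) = (w - 6)/(w - 7)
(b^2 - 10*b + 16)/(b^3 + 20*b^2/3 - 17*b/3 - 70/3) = 3*(b - 8)/(3*b^2 + 26*b + 35)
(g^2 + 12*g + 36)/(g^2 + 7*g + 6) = (g + 6)/(g + 1)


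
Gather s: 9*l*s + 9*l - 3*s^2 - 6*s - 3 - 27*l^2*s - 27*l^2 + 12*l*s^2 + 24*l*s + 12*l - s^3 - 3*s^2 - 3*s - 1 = -27*l^2 + 21*l - s^3 + s^2*(12*l - 6) + s*(-27*l^2 + 33*l - 9) - 4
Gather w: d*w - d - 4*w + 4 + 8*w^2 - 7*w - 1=-d + 8*w^2 + w*(d - 11) + 3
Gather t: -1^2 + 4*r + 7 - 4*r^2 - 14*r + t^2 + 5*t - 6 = -4*r^2 - 10*r + t^2 + 5*t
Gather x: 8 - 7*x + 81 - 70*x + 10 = 99 - 77*x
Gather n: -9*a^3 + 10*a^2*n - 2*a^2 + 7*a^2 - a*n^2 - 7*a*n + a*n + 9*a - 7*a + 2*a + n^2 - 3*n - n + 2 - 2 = -9*a^3 + 5*a^2 + 4*a + n^2*(1 - a) + n*(10*a^2 - 6*a - 4)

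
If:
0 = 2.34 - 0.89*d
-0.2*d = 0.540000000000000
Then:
No Solution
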